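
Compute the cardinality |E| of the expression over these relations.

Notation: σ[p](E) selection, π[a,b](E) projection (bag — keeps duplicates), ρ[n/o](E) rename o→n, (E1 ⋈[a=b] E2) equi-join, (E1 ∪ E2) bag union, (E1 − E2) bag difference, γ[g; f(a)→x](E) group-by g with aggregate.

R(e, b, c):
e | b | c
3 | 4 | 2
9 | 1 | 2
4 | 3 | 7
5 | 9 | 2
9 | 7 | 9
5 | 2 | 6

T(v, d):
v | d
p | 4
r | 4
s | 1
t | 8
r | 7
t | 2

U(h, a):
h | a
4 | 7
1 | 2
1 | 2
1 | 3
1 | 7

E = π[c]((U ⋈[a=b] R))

Stepwise |·|:
  U → 5
  R → 6
  (U ⋈[a=b] R) → 5
  π[c]((U ⋈[a=b] R)) → 5

|E| = 5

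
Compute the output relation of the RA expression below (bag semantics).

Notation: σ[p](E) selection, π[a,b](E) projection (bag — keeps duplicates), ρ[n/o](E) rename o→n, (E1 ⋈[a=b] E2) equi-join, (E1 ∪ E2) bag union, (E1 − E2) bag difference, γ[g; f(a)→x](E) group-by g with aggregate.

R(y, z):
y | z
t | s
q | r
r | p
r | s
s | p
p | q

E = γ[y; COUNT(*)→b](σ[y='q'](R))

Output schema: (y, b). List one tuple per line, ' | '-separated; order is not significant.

Subexpression sizes:
  R → 6
  σ[y='q'](R) → 1
  γ[y; COUNT(*)→b](σ[y='q'](R)) → 1

== RESULT ==
y | b
q | 1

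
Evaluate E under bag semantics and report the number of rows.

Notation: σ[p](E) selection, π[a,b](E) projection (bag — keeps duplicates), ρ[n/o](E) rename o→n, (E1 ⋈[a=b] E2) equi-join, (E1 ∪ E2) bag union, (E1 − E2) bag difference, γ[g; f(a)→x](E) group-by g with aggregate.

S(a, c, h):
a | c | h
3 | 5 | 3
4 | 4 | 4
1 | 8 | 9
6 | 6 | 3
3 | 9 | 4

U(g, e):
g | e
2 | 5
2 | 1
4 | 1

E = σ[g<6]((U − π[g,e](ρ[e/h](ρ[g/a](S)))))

Subexpression sizes:
  U → 3
  S → 5
  ρ[g/a](S) → 5
  ρ[e/h](ρ[g/a](S)) → 5
  π[g,e](ρ[e/h](ρ[g/a](S))) → 5
  (U − π[g,e](ρ[e/h](ρ[g/a](S)))) → 3
  σ[g<6]((U − π[g,e](ρ[e/h](ρ[g/a](S))))) → 3

|E| = 3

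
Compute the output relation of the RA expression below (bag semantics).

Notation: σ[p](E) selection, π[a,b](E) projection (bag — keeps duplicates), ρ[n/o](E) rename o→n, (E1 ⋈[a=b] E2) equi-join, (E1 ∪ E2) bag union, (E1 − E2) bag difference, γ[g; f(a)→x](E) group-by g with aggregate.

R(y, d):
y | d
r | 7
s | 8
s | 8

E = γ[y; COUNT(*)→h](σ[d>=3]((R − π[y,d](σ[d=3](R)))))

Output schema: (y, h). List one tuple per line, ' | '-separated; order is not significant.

Stepwise |·|:
  R → 3
  R → 3
  σ[d=3](R) → 0
  π[y,d](σ[d=3](R)) → 0
  (R − π[y,d](σ[d=3](R))) → 3
  σ[d>=3]((R − π[y,d](σ[d=3](R)))) → 3
  γ[y; COUNT(*)→h](σ[d>=3]((R − π[y,d](σ[d=3](R))))) → 2

== RESULT ==
y | h
r | 1
s | 2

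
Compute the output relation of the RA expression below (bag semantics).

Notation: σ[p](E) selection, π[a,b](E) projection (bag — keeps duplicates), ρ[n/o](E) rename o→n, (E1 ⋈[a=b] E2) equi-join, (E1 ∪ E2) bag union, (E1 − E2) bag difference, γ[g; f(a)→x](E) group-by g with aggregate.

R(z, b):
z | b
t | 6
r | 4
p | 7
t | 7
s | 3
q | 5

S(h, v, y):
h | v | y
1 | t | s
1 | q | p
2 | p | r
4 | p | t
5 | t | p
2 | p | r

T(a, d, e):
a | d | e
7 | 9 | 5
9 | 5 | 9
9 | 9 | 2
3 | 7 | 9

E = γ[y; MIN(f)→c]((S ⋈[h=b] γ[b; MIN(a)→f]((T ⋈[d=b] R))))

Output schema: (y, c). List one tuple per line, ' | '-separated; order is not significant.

Subexpression sizes:
  S → 6
  T → 4
  R → 6
  (T ⋈[d=b] R) → 3
  γ[b; MIN(a)→f]((T ⋈[d=b] R)) → 2
  (S ⋈[h=b] γ[b; MIN(a)→f]((T ⋈[d=b] R))) → 1
  γ[y; MIN(f)→c]((S ⋈[h=b] γ[b; MIN(a)→f]((T ⋈[d=b] R)))) → 1

== RESULT ==
y | c
p | 9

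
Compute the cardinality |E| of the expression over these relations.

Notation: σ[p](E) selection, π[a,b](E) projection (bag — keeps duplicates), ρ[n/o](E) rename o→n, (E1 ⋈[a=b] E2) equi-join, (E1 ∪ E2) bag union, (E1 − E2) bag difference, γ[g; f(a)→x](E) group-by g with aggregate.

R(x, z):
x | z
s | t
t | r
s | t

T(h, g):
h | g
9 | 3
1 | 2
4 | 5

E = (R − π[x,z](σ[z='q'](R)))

Row counts bottom-up:
  R → 3
  R → 3
  σ[z='q'](R) → 0
  π[x,z](σ[z='q'](R)) → 0
  (R − π[x,z](σ[z='q'](R))) → 3

|E| = 3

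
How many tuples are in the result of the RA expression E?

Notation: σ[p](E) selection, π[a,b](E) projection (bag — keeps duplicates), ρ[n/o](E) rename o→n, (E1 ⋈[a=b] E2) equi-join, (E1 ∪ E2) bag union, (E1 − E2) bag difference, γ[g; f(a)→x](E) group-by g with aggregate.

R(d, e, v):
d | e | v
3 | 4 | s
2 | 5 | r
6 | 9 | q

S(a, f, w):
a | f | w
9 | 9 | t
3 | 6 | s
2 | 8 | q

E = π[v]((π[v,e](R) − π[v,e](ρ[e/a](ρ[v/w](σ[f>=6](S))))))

Row counts bottom-up:
  R → 3
  π[v,e](R) → 3
  S → 3
  σ[f>=6](S) → 3
  ρ[v/w](σ[f>=6](S)) → 3
  ρ[e/a](ρ[v/w](σ[f>=6](S))) → 3
  π[v,e](ρ[e/a](ρ[v/w](σ[f>=6](S)))) → 3
  (π[v,e](R) − π[v,e](ρ[e/a](ρ[v/w](σ[f>=6](S))))) → 3
  π[v]((π[v,e](R) − π[v,e](ρ[e/a](ρ[v/w](σ[f>=6](S)))))) → 3

|E| = 3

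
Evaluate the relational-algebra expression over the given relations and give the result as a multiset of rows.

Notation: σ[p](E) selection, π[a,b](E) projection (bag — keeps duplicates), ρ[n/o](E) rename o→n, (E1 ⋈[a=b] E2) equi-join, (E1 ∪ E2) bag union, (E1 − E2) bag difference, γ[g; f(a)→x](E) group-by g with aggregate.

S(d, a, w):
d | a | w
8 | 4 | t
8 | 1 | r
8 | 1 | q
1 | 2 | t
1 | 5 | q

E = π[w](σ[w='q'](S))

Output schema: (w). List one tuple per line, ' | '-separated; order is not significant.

Stepwise |·|:
  S → 5
  σ[w='q'](S) → 2
  π[w](σ[w='q'](S)) → 2

== RESULT ==
w
q
q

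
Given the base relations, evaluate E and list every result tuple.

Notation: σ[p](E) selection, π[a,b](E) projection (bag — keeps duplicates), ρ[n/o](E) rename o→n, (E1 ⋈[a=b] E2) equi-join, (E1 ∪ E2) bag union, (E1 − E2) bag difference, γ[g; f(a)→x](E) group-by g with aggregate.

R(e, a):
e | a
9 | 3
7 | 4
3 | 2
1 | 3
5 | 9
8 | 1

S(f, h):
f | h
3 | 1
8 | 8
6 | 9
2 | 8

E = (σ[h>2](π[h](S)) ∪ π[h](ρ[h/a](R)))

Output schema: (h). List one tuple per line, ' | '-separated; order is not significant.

Subexpression sizes:
  S → 4
  π[h](S) → 4
  σ[h>2](π[h](S)) → 3
  R → 6
  ρ[h/a](R) → 6
  π[h](ρ[h/a](R)) → 6
  (σ[h>2](π[h](S)) ∪ π[h](ρ[h/a](R))) → 9

== RESULT ==
h
1
2
3
3
4
8
8
9
9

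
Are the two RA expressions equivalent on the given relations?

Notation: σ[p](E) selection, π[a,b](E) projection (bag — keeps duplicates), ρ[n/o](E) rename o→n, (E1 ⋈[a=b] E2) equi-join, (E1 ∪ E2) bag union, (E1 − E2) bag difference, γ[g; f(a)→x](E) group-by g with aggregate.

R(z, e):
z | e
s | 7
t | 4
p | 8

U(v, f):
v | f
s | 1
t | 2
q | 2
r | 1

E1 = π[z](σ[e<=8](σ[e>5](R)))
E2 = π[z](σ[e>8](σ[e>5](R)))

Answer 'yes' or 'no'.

E1 subexpression sizes:
  R → 3
  σ[e>5](R) → 2
  σ[e<=8](σ[e>5](R)) → 2
  π[z](σ[e<=8](σ[e>5](R))) → 2
E2 subexpression sizes:
  R → 3
  σ[e>5](R) → 2
  σ[e>8](σ[e>5](R)) → 0
  π[z](σ[e>8](σ[e>5](R))) → 0

E1 result:
z
p
s
E2 result:
z
(0 rows)
Witness: ('p',) appears 1× in E1 but 0× in E2.

no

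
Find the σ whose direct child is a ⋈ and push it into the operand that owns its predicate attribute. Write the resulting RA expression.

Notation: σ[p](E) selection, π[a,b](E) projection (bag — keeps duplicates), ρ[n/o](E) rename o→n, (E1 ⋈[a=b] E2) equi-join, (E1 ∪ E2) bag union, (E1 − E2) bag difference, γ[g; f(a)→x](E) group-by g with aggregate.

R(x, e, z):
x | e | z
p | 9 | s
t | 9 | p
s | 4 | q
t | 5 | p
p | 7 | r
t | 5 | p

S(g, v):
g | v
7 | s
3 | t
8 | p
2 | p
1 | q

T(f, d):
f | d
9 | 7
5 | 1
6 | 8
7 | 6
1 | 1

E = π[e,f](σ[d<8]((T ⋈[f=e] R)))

σ filters on d, owned by the left side.
E' = π[e,f]((σ[d<8](T) ⋈[f=e] R))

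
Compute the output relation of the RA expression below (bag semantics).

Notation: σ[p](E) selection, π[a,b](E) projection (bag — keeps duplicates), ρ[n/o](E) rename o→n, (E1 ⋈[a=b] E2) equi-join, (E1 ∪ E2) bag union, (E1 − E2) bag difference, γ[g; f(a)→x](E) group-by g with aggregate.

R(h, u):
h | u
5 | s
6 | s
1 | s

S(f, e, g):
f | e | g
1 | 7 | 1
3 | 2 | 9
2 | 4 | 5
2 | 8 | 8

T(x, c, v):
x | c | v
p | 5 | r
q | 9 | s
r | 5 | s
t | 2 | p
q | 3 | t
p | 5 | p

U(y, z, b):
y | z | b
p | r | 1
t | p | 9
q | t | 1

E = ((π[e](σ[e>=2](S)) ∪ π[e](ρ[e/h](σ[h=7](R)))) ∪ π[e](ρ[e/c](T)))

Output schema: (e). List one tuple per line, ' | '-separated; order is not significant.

Per-node cardinality:
  S → 4
  σ[e>=2](S) → 4
  π[e](σ[e>=2](S)) → 4
  R → 3
  σ[h=7](R) → 0
  ρ[e/h](σ[h=7](R)) → 0
  π[e](ρ[e/h](σ[h=7](R))) → 0
  (π[e](σ[e>=2](S)) ∪ π[e](ρ[e/h](σ[h=7](R)))) → 4
  T → 6
  ρ[e/c](T) → 6
  π[e](ρ[e/c](T)) → 6
  ((π[e](σ[e>=2](S)) ∪ π[e](ρ[e/h](σ[h=7](R)))) ∪ π[e](ρ[e/c](T))) → 10

== RESULT ==
e
2
2
3
4
5
5
5
7
8
9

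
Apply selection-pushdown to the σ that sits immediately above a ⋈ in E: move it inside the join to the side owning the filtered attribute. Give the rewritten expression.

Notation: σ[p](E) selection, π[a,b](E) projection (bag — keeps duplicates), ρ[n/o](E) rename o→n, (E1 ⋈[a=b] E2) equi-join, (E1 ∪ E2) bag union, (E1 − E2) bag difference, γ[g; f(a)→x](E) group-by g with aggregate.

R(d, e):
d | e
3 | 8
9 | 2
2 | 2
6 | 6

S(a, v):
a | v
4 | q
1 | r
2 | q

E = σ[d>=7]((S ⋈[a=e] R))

σ filters on d, owned by the right side.
E' = (S ⋈[a=e] σ[d>=7](R))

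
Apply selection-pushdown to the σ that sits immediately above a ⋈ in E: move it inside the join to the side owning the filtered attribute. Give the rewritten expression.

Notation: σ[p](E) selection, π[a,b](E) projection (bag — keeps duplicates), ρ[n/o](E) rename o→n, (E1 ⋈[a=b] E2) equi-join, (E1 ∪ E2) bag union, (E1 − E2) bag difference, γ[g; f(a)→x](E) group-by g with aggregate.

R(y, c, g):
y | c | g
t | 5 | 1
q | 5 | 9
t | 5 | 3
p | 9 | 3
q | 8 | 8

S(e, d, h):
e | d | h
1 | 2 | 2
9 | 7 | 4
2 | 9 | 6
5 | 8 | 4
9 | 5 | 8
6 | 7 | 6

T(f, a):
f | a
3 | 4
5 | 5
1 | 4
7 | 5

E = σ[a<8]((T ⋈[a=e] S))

σ filters on a, owned by the left side.
E' = (σ[a<8](T) ⋈[a=e] S)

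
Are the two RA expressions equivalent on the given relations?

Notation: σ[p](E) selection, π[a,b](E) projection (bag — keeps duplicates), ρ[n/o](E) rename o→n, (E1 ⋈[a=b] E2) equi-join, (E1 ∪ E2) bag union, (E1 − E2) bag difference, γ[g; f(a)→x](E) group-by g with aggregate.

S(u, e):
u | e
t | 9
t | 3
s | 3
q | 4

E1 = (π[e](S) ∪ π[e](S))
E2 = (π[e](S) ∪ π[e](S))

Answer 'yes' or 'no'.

E1 stepwise |·|:
  S → 4
  π[e](S) → 4
  S → 4
  π[e](S) → 4
  (π[e](S) ∪ π[e](S)) → 8
E2 stepwise |·|:
  S → 4
  π[e](S) → 4
  S → 4
  π[e](S) → 4
  (π[e](S) ∪ π[e](S)) → 8

E1 and E2 produce the same multiset:
e
3
3
3
3
4
4
9
9

yes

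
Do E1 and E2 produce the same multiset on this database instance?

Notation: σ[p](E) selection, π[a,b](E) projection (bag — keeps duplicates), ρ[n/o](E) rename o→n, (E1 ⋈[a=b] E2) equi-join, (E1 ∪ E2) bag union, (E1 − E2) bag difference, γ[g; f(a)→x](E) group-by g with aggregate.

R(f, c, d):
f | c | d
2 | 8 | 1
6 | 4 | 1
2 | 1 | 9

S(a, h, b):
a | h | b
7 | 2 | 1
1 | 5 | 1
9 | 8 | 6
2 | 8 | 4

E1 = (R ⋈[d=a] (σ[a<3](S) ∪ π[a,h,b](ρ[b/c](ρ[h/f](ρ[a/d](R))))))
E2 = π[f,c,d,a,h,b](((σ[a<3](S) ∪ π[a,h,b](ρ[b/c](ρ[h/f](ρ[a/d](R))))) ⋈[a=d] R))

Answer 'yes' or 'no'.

E1 stepwise |·|:
  R → 3
  S → 4
  σ[a<3](S) → 2
  R → 3
  ρ[a/d](R) → 3
  ρ[h/f](ρ[a/d](R)) → 3
  ρ[b/c](ρ[h/f](ρ[a/d](R))) → 3
  π[a,h,b](ρ[b/c](ρ[h/f](ρ[a/d](R)))) → 3
  (σ[a<3](S) ∪ π[a,h,b](ρ[b/c](ρ[h/f](ρ[a/d](R))))) → 5
  (R ⋈[d=a] (σ[a<3](S) ∪ π[a,h,b](ρ[b/c](ρ[h/f](ρ[a/d](R)))))) → 7
E2 stepwise |·|:
  S → 4
  σ[a<3](S) → 2
  R → 3
  ρ[a/d](R) → 3
  ρ[h/f](ρ[a/d](R)) → 3
  ρ[b/c](ρ[h/f](ρ[a/d](R))) → 3
  π[a,h,b](ρ[b/c](ρ[h/f](ρ[a/d](R)))) → 3
  (σ[a<3](S) ∪ π[a,h,b](ρ[b/c](ρ[h/f](ρ[a/d](R))))) → 5
  R → 3
  ((σ[a<3](S) ∪ π[a,h,b](ρ[b/c](ρ[h/f](ρ[a/d](R))))) ⋈[a=d] R) → 7
  π[f,c,d,a,h,b](((σ[a<3](S) ∪ π[a,h,b](ρ[b/c](ρ[h/f](ρ[a/d](R))))) ⋈[a=d] R)) → 7

E1 and E2 produce the same multiset:
f | c | d | a | h | b
2 | 1 | 9 | 9 | 2 | 1
2 | 8 | 1 | 1 | 2 | 8
2 | 8 | 1 | 1 | 5 | 1
2 | 8 | 1 | 1 | 6 | 4
6 | 4 | 1 | 1 | 2 | 8
6 | 4 | 1 | 1 | 5 | 1
6 | 4 | 1 | 1 | 6 | 4

yes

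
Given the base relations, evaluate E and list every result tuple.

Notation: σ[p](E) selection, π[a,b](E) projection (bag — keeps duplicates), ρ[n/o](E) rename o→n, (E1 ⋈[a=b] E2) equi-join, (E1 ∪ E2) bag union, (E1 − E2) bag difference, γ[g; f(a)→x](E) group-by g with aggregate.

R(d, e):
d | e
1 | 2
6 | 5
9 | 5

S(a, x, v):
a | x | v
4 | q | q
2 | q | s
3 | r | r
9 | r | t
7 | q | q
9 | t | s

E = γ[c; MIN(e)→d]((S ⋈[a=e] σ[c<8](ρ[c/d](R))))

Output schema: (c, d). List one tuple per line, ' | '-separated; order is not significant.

Subexpression sizes:
  S → 6
  R → 3
  ρ[c/d](R) → 3
  σ[c<8](ρ[c/d](R)) → 2
  (S ⋈[a=e] σ[c<8](ρ[c/d](R))) → 1
  γ[c; MIN(e)→d]((S ⋈[a=e] σ[c<8](ρ[c/d](R)))) → 1

== RESULT ==
c | d
1 | 2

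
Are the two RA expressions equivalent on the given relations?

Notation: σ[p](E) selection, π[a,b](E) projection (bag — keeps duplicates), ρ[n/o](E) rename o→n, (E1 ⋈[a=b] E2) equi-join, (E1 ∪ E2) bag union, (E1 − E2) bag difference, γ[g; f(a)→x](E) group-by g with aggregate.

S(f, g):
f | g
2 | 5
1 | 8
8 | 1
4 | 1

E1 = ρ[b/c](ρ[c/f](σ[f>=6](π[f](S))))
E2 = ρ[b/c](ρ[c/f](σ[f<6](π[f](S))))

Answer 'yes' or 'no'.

E1 row counts bottom-up:
  S → 4
  π[f](S) → 4
  σ[f>=6](π[f](S)) → 1
  ρ[c/f](σ[f>=6](π[f](S))) → 1
  ρ[b/c](ρ[c/f](σ[f>=6](π[f](S)))) → 1
E2 row counts bottom-up:
  S → 4
  π[f](S) → 4
  σ[f<6](π[f](S)) → 3
  ρ[c/f](σ[f<6](π[f](S))) → 3
  ρ[b/c](ρ[c/f](σ[f<6](π[f](S)))) → 3

E1 result:
b
8
E2 result:
b
1
2
4
Witness: (1,) appears 0× in E1 but 1× in E2.

no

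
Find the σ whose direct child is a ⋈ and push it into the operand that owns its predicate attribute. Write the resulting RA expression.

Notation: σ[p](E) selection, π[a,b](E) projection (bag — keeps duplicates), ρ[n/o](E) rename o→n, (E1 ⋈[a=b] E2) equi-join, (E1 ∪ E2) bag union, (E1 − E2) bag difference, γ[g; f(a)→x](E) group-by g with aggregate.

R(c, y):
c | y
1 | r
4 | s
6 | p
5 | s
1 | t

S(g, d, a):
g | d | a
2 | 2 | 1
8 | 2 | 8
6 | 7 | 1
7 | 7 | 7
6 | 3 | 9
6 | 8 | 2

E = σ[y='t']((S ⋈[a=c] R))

σ filters on y, owned by the right side.
E' = (S ⋈[a=c] σ[y='t'](R))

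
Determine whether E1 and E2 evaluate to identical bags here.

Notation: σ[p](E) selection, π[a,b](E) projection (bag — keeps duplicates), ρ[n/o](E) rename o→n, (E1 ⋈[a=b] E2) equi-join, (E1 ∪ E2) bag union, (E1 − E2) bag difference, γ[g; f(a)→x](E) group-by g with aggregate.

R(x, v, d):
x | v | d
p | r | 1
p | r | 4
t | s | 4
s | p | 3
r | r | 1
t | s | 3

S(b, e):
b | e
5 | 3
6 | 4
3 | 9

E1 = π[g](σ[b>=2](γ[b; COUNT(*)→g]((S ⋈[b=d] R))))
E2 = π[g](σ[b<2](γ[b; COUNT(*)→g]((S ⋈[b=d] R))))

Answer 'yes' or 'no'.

E1 per-node cardinality:
  S → 3
  R → 6
  (S ⋈[b=d] R) → 2
  γ[b; COUNT(*)→g]((S ⋈[b=d] R)) → 1
  σ[b>=2](γ[b; COUNT(*)→g]((S ⋈[b=d] R))) → 1
  π[g](σ[b>=2](γ[b; COUNT(*)→g]((S ⋈[b=d] R)))) → 1
E2 per-node cardinality:
  S → 3
  R → 6
  (S ⋈[b=d] R) → 2
  γ[b; COUNT(*)→g]((S ⋈[b=d] R)) → 1
  σ[b<2](γ[b; COUNT(*)→g]((S ⋈[b=d] R))) → 0
  π[g](σ[b<2](γ[b; COUNT(*)→g]((S ⋈[b=d] R)))) → 0

E1 result:
g
2
E2 result:
g
(0 rows)
Witness: (2,) appears 1× in E1 but 0× in E2.

no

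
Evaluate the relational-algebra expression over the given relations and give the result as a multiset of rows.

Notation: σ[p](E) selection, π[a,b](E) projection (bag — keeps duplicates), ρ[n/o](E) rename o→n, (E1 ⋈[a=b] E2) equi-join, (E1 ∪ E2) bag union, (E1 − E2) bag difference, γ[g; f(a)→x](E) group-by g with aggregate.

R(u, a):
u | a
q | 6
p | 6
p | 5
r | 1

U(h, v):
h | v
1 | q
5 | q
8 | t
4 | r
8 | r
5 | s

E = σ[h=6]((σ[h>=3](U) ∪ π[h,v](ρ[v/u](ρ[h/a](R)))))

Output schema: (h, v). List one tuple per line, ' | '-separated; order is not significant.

Stepwise |·|:
  U → 6
  σ[h>=3](U) → 5
  R → 4
  ρ[h/a](R) → 4
  ρ[v/u](ρ[h/a](R)) → 4
  π[h,v](ρ[v/u](ρ[h/a](R))) → 4
  (σ[h>=3](U) ∪ π[h,v](ρ[v/u](ρ[h/a](R)))) → 9
  σ[h=6]((σ[h>=3](U) ∪ π[h,v](ρ[v/u](ρ[h/a](R))))) → 2

== RESULT ==
h | v
6 | p
6 | q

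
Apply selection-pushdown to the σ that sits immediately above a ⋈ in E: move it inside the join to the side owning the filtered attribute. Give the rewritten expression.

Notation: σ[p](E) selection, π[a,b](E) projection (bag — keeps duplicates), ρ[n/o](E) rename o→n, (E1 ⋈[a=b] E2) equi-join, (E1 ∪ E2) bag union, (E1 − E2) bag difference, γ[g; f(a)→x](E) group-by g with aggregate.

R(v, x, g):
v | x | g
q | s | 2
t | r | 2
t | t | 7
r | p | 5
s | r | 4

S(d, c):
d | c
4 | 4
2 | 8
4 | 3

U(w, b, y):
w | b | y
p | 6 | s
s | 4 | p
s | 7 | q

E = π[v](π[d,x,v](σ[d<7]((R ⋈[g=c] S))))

σ filters on d, owned by the right side.
E' = π[v](π[d,x,v]((R ⋈[g=c] σ[d<7](S))))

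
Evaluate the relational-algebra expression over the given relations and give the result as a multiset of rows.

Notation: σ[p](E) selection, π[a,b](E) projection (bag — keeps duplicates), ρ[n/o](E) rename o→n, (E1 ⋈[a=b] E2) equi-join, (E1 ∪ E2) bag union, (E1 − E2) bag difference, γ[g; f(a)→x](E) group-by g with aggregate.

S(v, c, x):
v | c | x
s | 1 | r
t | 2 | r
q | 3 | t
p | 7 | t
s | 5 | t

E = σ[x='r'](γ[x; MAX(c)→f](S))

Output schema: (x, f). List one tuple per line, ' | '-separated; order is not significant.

Stepwise |·|:
  S → 5
  γ[x; MAX(c)→f](S) → 2
  σ[x='r'](γ[x; MAX(c)→f](S)) → 1

== RESULT ==
x | f
r | 2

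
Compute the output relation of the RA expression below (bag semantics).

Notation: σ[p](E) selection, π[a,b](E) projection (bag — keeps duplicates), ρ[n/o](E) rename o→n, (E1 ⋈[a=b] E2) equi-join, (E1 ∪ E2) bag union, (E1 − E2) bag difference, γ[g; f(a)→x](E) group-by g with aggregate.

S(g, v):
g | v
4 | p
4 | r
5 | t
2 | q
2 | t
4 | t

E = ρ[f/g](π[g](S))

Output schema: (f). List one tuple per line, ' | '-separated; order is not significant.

Stepwise |·|:
  S → 6
  π[g](S) → 6
  ρ[f/g](π[g](S)) → 6

== RESULT ==
f
2
2
4
4
4
5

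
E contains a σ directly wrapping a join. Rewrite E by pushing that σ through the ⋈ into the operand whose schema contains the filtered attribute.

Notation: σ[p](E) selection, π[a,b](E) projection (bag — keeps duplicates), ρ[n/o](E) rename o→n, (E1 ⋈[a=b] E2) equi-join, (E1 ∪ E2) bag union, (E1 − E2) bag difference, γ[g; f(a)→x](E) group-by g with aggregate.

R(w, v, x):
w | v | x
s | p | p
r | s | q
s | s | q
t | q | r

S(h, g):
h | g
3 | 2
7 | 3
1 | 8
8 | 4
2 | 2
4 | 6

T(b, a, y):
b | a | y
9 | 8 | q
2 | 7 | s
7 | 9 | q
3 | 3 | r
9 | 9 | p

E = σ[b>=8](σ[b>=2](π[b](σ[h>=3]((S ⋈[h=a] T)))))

σ filters on h, owned by the left side.
E' = σ[b>=8](σ[b>=2](π[b]((σ[h>=3](S) ⋈[h=a] T))))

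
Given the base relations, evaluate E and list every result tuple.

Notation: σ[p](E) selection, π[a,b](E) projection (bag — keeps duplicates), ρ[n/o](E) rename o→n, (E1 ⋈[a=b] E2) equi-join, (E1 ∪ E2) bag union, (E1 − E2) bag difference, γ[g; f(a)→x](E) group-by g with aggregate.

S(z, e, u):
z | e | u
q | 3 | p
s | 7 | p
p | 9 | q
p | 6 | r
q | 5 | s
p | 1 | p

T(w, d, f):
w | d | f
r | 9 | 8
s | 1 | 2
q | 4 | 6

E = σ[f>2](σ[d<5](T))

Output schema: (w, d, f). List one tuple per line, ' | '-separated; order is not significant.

Stepwise |·|:
  T → 3
  σ[d<5](T) → 2
  σ[f>2](σ[d<5](T)) → 1

== RESULT ==
w | d | f
q | 4 | 6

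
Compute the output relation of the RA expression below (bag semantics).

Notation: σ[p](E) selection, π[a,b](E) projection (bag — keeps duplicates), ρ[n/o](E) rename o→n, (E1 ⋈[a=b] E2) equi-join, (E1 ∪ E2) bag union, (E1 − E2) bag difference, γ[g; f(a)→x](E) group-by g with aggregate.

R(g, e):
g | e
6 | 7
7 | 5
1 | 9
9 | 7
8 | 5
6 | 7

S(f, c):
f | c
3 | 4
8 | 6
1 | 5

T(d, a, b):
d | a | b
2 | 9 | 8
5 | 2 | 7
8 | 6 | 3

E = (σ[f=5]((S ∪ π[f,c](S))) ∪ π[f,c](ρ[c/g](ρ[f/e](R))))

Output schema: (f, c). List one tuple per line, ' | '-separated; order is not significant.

Per-node cardinality:
  S → 3
  S → 3
  π[f,c](S) → 3
  (S ∪ π[f,c](S)) → 6
  σ[f=5]((S ∪ π[f,c](S))) → 0
  R → 6
  ρ[f/e](R) → 6
  ρ[c/g](ρ[f/e](R)) → 6
  π[f,c](ρ[c/g](ρ[f/e](R))) → 6
  (σ[f=5]((S ∪ π[f,c](S))) ∪ π[f,c](ρ[c/g](ρ[f/e](R)))) → 6

== RESULT ==
f | c
5 | 7
5 | 8
7 | 6
7 | 6
7 | 9
9 | 1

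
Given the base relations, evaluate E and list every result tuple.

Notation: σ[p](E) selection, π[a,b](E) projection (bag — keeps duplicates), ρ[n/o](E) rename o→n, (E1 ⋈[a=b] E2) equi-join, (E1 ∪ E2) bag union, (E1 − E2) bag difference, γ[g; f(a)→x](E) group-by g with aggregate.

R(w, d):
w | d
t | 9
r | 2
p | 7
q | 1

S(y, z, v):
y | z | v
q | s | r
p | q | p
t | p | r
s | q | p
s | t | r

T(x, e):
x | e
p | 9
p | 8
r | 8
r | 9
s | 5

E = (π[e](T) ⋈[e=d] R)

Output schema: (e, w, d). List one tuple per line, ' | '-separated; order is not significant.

Stepwise |·|:
  T → 5
  π[e](T) → 5
  R → 4
  (π[e](T) ⋈[e=d] R) → 2

== RESULT ==
e | w | d
9 | t | 9
9 | t | 9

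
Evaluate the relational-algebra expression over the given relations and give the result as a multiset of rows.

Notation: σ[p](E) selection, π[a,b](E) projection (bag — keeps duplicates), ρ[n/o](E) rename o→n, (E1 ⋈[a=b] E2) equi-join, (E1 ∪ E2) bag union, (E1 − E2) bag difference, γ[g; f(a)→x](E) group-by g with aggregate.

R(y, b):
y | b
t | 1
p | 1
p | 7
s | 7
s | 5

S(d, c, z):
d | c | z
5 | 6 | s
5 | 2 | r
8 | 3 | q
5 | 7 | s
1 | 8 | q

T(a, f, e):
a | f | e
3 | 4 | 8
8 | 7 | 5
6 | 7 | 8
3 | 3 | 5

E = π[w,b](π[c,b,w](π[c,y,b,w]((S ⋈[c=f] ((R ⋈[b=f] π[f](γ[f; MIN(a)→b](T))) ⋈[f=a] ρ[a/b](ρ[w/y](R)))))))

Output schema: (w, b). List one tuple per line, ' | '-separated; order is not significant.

Row counts bottom-up:
  S → 5
  R → 5
  T → 4
  γ[f; MIN(a)→b](T) → 3
  π[f](γ[f; MIN(a)→b](T)) → 3
  (R ⋈[b=f] π[f](γ[f; MIN(a)→b](T))) → 2
  R → 5
  ρ[w/y](R) → 5
  ρ[a/b](ρ[w/y](R)) → 5
  ((R ⋈[b=f] π[f](γ[f; MIN(a)→b](T))) ⋈[f=a] ρ[a/b](ρ[w/y](R))) → 4
  (S ⋈[c=f] ((R ⋈[b=f] π[f](γ[f; MIN(a)→b](T))) ⋈[f=a] ρ[a/b](ρ[w/y](R)))) → 4
  π[c,y,b,w]((S ⋈[c=f] ((R ⋈[b=f] π[f](γ[f; MIN(a)→b](T))) ⋈[f=a] ρ[a/b](ρ[w/y](R))))) → 4
  π[c,b,w](π[c,y,b,w]((S ⋈[c=f] ((R ⋈[b=f] π[f](γ[f; MIN(a)→b](T))) ⋈[f=a] ρ[a/b](ρ[w/y](R)))))) → 4
  π[w,b](π[c,b,w](π[c,y,b,w]((S ⋈[c=f] ((R ⋈[b=f] π[f](γ[f; MIN(a)→b](T))) ⋈[f=a] ρ[a/b](ρ[w/y](R))))))) → 4

== RESULT ==
w | b
p | 7
p | 7
s | 7
s | 7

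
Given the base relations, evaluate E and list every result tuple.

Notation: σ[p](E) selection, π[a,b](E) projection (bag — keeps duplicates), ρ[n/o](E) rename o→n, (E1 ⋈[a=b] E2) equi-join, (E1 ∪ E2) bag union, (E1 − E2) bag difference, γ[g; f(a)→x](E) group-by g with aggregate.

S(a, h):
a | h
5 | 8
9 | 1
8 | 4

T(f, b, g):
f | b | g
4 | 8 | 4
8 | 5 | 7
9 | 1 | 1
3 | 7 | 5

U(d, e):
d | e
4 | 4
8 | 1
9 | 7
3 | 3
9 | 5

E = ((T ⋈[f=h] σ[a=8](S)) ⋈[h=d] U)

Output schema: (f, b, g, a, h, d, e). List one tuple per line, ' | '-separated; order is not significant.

Stepwise |·|:
  T → 4
  S → 3
  σ[a=8](S) → 1
  (T ⋈[f=h] σ[a=8](S)) → 1
  U → 5
  ((T ⋈[f=h] σ[a=8](S)) ⋈[h=d] U) → 1

== RESULT ==
f | b | g | a | h | d | e
4 | 8 | 4 | 8 | 4 | 4 | 4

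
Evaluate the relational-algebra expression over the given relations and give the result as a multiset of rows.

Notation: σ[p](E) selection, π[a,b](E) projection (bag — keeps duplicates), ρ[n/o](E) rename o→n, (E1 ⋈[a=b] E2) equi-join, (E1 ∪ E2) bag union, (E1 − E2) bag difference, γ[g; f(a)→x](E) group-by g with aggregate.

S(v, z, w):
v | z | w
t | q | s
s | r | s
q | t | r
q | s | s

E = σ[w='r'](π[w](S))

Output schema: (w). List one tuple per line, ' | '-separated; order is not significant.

Subexpression sizes:
  S → 4
  π[w](S) → 4
  σ[w='r'](π[w](S)) → 1

== RESULT ==
w
r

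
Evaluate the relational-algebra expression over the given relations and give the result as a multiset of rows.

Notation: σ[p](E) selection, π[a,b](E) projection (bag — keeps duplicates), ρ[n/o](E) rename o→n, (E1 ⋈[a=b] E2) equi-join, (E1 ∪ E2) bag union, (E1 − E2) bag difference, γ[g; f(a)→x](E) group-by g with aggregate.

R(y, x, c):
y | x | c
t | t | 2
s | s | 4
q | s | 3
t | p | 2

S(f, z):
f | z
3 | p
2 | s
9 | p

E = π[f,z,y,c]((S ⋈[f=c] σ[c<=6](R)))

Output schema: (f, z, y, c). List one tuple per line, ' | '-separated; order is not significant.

Stepwise |·|:
  S → 3
  R → 4
  σ[c<=6](R) → 4
  (S ⋈[f=c] σ[c<=6](R)) → 3
  π[f,z,y,c]((S ⋈[f=c] σ[c<=6](R))) → 3

== RESULT ==
f | z | y | c
2 | s | t | 2
2 | s | t | 2
3 | p | q | 3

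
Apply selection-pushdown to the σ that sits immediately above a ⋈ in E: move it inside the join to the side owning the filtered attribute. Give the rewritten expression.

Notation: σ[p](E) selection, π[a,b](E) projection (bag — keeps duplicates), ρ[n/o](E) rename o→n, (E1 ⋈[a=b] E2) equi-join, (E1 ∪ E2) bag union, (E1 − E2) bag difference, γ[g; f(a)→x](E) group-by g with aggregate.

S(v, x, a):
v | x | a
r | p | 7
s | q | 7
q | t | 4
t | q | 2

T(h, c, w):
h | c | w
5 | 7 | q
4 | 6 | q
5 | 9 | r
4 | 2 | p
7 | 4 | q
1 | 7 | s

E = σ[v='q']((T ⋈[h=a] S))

σ filters on v, owned by the right side.
E' = (T ⋈[h=a] σ[v='q'](S))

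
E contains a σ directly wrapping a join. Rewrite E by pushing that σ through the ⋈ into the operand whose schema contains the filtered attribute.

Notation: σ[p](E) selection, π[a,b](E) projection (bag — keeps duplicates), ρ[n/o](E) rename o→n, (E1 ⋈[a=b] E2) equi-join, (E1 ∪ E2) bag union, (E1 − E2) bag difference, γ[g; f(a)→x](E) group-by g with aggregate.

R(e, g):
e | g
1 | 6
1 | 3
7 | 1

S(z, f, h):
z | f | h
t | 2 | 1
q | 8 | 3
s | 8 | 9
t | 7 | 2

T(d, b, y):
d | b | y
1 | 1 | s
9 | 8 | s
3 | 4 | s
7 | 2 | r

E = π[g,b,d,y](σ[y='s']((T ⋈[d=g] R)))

σ filters on y, owned by the left side.
E' = π[g,b,d,y]((σ[y='s'](T) ⋈[d=g] R))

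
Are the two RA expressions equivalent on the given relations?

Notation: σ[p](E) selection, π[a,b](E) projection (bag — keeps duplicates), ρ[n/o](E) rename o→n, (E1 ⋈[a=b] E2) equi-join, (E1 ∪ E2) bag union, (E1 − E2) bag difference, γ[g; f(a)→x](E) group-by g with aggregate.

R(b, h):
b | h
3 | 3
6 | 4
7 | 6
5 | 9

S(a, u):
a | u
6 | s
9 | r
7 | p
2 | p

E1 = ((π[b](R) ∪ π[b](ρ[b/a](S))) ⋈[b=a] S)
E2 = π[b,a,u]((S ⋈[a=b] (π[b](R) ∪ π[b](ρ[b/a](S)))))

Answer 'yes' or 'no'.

E1 subexpression sizes:
  R → 4
  π[b](R) → 4
  S → 4
  ρ[b/a](S) → 4
  π[b](ρ[b/a](S)) → 4
  (π[b](R) ∪ π[b](ρ[b/a](S))) → 8
  S → 4
  ((π[b](R) ∪ π[b](ρ[b/a](S))) ⋈[b=a] S) → 6
E2 subexpression sizes:
  S → 4
  R → 4
  π[b](R) → 4
  S → 4
  ρ[b/a](S) → 4
  π[b](ρ[b/a](S)) → 4
  (π[b](R) ∪ π[b](ρ[b/a](S))) → 8
  (S ⋈[a=b] (π[b](R) ∪ π[b](ρ[b/a](S)))) → 6
  π[b,a,u]((S ⋈[a=b] (π[b](R) ∪ π[b](ρ[b/a](S))))) → 6

E1 and E2 produce the same multiset:
b | a | u
2 | 2 | p
6 | 6 | s
6 | 6 | s
7 | 7 | p
7 | 7 | p
9 | 9 | r

yes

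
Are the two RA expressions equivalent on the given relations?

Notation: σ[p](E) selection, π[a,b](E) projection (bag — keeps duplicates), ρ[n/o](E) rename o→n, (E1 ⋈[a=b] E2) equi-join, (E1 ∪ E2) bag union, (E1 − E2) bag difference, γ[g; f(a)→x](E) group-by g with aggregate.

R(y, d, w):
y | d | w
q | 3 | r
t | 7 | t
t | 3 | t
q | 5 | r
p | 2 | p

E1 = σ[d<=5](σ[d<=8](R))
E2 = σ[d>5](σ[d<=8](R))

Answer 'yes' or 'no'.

E1 per-node cardinality:
  R → 5
  σ[d<=8](R) → 5
  σ[d<=5](σ[d<=8](R)) → 4
E2 per-node cardinality:
  R → 5
  σ[d<=8](R) → 5
  σ[d>5](σ[d<=8](R)) → 1

E1 result:
y | d | w
p | 2 | p
q | 3 | r
q | 5 | r
t | 3 | t
E2 result:
y | d | w
t | 7 | t
Witness: ('t', 3, 't') appears 1× in E1 but 0× in E2.

no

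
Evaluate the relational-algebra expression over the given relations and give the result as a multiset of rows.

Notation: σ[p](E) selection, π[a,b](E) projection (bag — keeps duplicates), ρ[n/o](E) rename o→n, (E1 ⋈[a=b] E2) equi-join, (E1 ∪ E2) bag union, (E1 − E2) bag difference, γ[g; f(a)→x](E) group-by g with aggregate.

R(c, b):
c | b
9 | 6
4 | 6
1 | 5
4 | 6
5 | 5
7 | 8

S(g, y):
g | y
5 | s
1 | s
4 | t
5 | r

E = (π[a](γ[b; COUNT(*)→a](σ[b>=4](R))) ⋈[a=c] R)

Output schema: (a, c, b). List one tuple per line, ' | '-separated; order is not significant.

Subexpression sizes:
  R → 6
  σ[b>=4](R) → 6
  γ[b; COUNT(*)→a](σ[b>=4](R)) → 3
  π[a](γ[b; COUNT(*)→a](σ[b>=4](R))) → 3
  R → 6
  (π[a](γ[b; COUNT(*)→a](σ[b>=4](R))) ⋈[a=c] R) → 1

== RESULT ==
a | c | b
1 | 1 | 5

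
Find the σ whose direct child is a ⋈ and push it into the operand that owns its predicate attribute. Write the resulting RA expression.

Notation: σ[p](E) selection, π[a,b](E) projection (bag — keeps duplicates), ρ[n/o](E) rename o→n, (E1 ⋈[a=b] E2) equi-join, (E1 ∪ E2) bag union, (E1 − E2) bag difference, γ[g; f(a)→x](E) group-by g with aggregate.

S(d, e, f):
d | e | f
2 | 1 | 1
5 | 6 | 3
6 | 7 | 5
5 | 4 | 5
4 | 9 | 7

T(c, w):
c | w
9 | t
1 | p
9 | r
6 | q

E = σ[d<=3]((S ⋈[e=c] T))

σ filters on d, owned by the left side.
E' = (σ[d<=3](S) ⋈[e=c] T)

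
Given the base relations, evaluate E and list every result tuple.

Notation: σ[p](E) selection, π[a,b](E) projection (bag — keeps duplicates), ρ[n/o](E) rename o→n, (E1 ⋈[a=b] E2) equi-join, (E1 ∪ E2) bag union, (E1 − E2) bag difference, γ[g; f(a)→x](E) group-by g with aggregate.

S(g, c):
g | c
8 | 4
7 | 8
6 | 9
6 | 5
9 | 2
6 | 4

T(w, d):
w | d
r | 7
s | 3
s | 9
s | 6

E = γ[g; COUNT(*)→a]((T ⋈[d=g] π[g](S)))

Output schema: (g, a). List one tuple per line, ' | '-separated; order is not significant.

Per-node cardinality:
  T → 4
  S → 6
  π[g](S) → 6
  (T ⋈[d=g] π[g](S)) → 5
  γ[g; COUNT(*)→a]((T ⋈[d=g] π[g](S))) → 3

== RESULT ==
g | a
6 | 3
7 | 1
9 | 1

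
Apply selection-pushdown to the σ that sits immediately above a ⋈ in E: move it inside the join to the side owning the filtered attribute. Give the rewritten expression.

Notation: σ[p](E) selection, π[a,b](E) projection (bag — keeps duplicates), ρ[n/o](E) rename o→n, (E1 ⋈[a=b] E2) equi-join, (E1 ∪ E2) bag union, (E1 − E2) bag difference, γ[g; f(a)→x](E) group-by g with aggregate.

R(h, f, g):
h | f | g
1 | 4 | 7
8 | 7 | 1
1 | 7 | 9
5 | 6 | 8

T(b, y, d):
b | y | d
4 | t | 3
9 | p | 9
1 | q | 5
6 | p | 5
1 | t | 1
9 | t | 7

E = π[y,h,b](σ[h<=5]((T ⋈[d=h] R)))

σ filters on h, owned by the right side.
E' = π[y,h,b]((T ⋈[d=h] σ[h<=5](R)))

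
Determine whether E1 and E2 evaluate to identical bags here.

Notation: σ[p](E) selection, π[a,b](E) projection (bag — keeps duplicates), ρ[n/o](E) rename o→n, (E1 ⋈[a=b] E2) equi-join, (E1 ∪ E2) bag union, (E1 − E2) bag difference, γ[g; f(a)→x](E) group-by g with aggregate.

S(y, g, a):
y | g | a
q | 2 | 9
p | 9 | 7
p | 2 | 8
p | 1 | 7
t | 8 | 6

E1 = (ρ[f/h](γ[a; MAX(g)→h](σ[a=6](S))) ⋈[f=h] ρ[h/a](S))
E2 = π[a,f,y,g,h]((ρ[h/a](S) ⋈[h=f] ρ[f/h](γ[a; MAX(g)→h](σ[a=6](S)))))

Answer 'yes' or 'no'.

E1 row counts bottom-up:
  S → 5
  σ[a=6](S) → 1
  γ[a; MAX(g)→h](σ[a=6](S)) → 1
  ρ[f/h](γ[a; MAX(g)→h](σ[a=6](S))) → 1
  S → 5
  ρ[h/a](S) → 5
  (ρ[f/h](γ[a; MAX(g)→h](σ[a=6](S))) ⋈[f=h] ρ[h/a](S)) → 1
E2 row counts bottom-up:
  S → 5
  ρ[h/a](S) → 5
  S → 5
  σ[a=6](S) → 1
  γ[a; MAX(g)→h](σ[a=6](S)) → 1
  ρ[f/h](γ[a; MAX(g)→h](σ[a=6](S))) → 1
  (ρ[h/a](S) ⋈[h=f] ρ[f/h](γ[a; MAX(g)→h](σ[a=6](S)))) → 1
  π[a,f,y,g,h]((ρ[h/a](S) ⋈[h=f] ρ[f/h](γ[a; MAX(g)→h](σ[a=6](S))))) → 1

E1 and E2 produce the same multiset:
a | f | y | g | h
6 | 8 | p | 2 | 8

yes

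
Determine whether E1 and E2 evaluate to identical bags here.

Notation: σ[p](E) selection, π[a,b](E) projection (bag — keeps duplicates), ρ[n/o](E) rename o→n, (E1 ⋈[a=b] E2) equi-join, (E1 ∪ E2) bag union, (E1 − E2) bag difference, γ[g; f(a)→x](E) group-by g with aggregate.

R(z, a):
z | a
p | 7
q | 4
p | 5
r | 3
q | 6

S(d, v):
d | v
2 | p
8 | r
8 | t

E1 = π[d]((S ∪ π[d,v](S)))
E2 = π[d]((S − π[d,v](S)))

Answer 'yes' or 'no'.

E1 stepwise |·|:
  S → 3
  S → 3
  π[d,v](S) → 3
  (S ∪ π[d,v](S)) → 6
  π[d]((S ∪ π[d,v](S))) → 6
E2 stepwise |·|:
  S → 3
  S → 3
  π[d,v](S) → 3
  (S − π[d,v](S)) → 0
  π[d]((S − π[d,v](S))) → 0

E1 result:
d
2
2
8
8
8
8
E2 result:
d
(0 rows)
Witness: (2,) appears 2× in E1 but 0× in E2.

no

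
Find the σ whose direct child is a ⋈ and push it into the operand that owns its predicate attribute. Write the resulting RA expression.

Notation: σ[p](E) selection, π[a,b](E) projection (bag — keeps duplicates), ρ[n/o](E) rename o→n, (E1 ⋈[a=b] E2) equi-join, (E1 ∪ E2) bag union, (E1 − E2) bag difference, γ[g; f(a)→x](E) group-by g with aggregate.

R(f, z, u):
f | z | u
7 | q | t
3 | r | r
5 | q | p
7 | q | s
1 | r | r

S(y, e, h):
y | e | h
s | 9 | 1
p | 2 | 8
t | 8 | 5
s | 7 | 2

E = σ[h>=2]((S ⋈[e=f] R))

σ filters on h, owned by the left side.
E' = (σ[h>=2](S) ⋈[e=f] R)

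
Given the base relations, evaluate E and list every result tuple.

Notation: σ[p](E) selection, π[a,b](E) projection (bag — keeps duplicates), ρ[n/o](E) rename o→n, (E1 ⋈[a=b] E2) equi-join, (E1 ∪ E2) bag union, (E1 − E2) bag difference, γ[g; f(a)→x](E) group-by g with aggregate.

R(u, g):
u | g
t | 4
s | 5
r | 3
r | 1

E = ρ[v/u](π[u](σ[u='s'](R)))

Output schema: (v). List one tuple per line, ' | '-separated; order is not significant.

Subexpression sizes:
  R → 4
  σ[u='s'](R) → 1
  π[u](σ[u='s'](R)) → 1
  ρ[v/u](π[u](σ[u='s'](R))) → 1

== RESULT ==
v
s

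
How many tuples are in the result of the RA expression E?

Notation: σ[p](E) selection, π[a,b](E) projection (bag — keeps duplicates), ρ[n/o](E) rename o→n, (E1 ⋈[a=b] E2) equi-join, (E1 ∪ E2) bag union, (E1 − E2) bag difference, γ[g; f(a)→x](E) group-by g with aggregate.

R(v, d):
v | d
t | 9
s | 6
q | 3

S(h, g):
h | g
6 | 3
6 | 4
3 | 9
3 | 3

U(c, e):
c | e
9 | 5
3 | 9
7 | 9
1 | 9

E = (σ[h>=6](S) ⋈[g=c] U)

Per-node cardinality:
  S → 4
  σ[h>=6](S) → 2
  U → 4
  (σ[h>=6](S) ⋈[g=c] U) → 1

|E| = 1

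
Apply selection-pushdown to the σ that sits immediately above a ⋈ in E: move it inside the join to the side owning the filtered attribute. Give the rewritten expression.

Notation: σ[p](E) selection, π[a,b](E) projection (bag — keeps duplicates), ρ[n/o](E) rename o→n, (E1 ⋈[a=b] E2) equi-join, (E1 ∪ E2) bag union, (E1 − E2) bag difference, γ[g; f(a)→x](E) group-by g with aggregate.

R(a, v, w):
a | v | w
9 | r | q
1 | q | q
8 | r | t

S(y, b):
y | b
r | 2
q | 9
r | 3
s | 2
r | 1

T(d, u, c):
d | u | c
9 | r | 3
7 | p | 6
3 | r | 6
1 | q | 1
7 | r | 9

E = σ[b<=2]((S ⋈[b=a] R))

σ filters on b, owned by the left side.
E' = (σ[b<=2](S) ⋈[b=a] R)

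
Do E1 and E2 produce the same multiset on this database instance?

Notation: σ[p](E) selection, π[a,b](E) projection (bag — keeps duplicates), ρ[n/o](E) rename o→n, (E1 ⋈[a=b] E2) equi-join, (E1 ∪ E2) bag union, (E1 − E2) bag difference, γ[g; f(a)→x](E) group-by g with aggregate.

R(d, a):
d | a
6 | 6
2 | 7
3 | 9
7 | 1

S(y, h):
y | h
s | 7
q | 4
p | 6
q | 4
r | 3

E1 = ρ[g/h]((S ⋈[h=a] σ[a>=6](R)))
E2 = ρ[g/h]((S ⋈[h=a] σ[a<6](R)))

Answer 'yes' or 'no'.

E1 stepwise |·|:
  S → 5
  R → 4
  σ[a>=6](R) → 3
  (S ⋈[h=a] σ[a>=6](R)) → 2
  ρ[g/h]((S ⋈[h=a] σ[a>=6](R))) → 2
E2 stepwise |·|:
  S → 5
  R → 4
  σ[a<6](R) → 1
  (S ⋈[h=a] σ[a<6](R)) → 0
  ρ[g/h]((S ⋈[h=a] σ[a<6](R))) → 0

E1 result:
y | g | d | a
p | 6 | 6 | 6
s | 7 | 2 | 7
E2 result:
y | g | d | a
(0 rows)
Witness: ('p', 6, 6, 6) appears 1× in E1 but 0× in E2.

no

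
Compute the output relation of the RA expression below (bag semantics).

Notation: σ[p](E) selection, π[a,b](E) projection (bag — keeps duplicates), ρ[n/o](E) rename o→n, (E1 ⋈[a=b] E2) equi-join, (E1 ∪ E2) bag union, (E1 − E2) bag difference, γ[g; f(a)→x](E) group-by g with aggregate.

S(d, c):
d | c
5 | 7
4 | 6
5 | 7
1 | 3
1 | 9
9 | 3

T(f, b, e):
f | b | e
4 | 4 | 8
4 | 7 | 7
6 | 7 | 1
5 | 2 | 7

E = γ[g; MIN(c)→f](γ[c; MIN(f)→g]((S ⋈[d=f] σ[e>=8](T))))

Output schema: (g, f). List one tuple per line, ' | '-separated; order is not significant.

Subexpression sizes:
  S → 6
  T → 4
  σ[e>=8](T) → 1
  (S ⋈[d=f] σ[e>=8](T)) → 1
  γ[c; MIN(f)→g]((S ⋈[d=f] σ[e>=8](T))) → 1
  γ[g; MIN(c)→f](γ[c; MIN(f)→g]((S ⋈[d=f] σ[e>=8](T)))) → 1

== RESULT ==
g | f
4 | 6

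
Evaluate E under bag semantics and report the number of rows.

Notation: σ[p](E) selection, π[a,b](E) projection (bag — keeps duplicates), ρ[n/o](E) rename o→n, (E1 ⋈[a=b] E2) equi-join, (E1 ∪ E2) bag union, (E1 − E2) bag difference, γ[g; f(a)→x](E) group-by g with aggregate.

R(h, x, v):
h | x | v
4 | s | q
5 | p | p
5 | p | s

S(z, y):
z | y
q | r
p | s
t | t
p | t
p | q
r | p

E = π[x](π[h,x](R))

Row counts bottom-up:
  R → 3
  π[h,x](R) → 3
  π[x](π[h,x](R)) → 3

|E| = 3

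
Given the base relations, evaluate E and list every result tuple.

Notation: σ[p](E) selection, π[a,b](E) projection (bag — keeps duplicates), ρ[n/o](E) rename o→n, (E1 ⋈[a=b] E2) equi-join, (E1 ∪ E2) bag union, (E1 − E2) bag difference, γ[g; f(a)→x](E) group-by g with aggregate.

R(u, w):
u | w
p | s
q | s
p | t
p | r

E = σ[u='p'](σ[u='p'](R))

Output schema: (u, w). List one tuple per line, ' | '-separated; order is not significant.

Subexpression sizes:
  R → 4
  σ[u='p'](R) → 3
  σ[u='p'](σ[u='p'](R)) → 3

== RESULT ==
u | w
p | r
p | s
p | t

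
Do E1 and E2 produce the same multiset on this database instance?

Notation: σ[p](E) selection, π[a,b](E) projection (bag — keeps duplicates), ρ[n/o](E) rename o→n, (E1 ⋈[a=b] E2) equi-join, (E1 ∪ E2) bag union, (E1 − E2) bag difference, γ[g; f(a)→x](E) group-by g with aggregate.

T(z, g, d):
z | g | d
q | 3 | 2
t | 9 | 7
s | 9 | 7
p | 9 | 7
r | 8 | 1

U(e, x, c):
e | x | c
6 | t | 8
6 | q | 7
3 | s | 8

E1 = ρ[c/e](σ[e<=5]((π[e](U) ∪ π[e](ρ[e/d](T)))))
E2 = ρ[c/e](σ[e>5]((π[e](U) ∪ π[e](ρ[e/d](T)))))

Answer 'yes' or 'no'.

E1 subexpression sizes:
  U → 3
  π[e](U) → 3
  T → 5
  ρ[e/d](T) → 5
  π[e](ρ[e/d](T)) → 5
  (π[e](U) ∪ π[e](ρ[e/d](T))) → 8
  σ[e<=5]((π[e](U) ∪ π[e](ρ[e/d](T)))) → 3
  ρ[c/e](σ[e<=5]((π[e](U) ∪ π[e](ρ[e/d](T))))) → 3
E2 subexpression sizes:
  U → 3
  π[e](U) → 3
  T → 5
  ρ[e/d](T) → 5
  π[e](ρ[e/d](T)) → 5
  (π[e](U) ∪ π[e](ρ[e/d](T))) → 8
  σ[e>5]((π[e](U) ∪ π[e](ρ[e/d](T)))) → 5
  ρ[c/e](σ[e>5]((π[e](U) ∪ π[e](ρ[e/d](T))))) → 5

E1 result:
c
1
2
3
E2 result:
c
6
6
7
7
7
Witness: (6,) appears 0× in E1 but 2× in E2.

no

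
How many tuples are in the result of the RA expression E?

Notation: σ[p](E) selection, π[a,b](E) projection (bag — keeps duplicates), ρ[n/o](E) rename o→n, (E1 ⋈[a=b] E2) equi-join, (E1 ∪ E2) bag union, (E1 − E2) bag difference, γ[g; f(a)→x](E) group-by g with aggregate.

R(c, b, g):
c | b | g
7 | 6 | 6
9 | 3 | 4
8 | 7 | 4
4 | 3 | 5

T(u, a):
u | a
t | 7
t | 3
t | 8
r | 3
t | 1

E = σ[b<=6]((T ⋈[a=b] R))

Subexpression sizes:
  T → 5
  R → 4
  (T ⋈[a=b] R) → 5
  σ[b<=6]((T ⋈[a=b] R)) → 4

|E| = 4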